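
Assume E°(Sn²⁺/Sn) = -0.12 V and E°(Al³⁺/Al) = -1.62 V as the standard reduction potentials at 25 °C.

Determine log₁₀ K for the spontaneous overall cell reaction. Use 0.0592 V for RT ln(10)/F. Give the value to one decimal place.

Cathode: Sn²⁺/Sn; anode: Al³⁺/Al. E°cell = +1.50 V, n = 6.
log K = nE°cell / 0.0592 = (6)(+1.50) / 0.0592 = 152.0.

152.0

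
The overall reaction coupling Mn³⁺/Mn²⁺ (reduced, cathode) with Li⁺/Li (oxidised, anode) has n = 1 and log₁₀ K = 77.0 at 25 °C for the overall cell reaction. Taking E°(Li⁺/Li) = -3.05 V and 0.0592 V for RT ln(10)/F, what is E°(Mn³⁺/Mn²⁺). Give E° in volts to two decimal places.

E°cell = (0.0592/n)·log K = (0.0592/1)(77.0) = +4.558 V.
Since Mn³⁺/Mn²⁺ is the cathode and Li⁺/Li the anode, E°cell = E°(Mn³⁺/Mn²⁺) − E°(Li⁺/Li).
So E°(Mn³⁺/Mn²⁺) = E°cell + E°(Li⁺/Li) = +4.558 + (-3.05) = +1.51 V.

+1.51 V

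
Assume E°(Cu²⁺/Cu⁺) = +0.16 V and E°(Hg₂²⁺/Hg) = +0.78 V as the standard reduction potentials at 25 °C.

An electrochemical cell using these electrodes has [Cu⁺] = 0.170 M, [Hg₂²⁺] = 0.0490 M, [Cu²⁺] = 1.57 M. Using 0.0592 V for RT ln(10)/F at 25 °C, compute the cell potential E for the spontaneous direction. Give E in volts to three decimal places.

Hg₂²⁺/Hg is the cathode (higher E°), Cu²⁺/Cu⁺ the anode: E°cell = +0.78 − (+0.16) = +0.62 V, n = 2.
Overall: Hg₂²⁺(aq) + 2 Cu⁺(aq) → 2 Hg(l) + 2 Cu²⁺(aq)
Q = [Cu²⁺]^2 / ([Hg₂²⁺]·[Cu⁺]^2); log Q = 3.241.
E = E° − (0.0592/n) log Q = +0.62 − (0.0592/2)(3.241) = +0.524 V.

+0.524 V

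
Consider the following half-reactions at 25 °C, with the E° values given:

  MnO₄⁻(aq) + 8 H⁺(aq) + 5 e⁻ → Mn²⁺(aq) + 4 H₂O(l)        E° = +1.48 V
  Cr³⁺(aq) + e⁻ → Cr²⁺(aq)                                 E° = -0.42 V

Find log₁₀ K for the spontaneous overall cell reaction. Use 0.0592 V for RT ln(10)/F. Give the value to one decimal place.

Cathode: MnO₄⁻/Mn²⁺; anode: Cr³⁺/Cr²⁺. E°cell = +1.90 V, n = 5.
log K = nE°cell / 0.0592 = (5)(+1.90) / 0.0592 = 160.5.

160.5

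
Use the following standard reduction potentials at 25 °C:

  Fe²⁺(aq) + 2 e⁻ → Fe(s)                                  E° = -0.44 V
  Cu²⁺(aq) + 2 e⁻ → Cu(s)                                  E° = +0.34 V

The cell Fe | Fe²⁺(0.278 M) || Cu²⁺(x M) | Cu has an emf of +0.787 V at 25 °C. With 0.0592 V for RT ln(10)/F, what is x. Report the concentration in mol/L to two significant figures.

0.48 M

Cu²⁺/Cu is the cathode, Fe²⁺/Fe the anode: E°cell = +0.78 V, n = 2.
Overall reaction: Cu²⁺(aq) + Fe(s) → Cu(s) + Fe²⁺(aq); Q = [Fe²⁺]^1/[Cu²⁺]^1.
From E = E° − (0.0592/n) log Q: log Q = (E° − E)·n/0.0592 = (+0.78 − (+0.787))·2/0.0592 = -0.2365.
So 1·log[Cu²⁺] = 1·log(0.278) − log Q = -0.5560 − (-0.2365) = -0.3195; [Cu²⁺] = 10^(-0.3195) ≈ 0.48 M.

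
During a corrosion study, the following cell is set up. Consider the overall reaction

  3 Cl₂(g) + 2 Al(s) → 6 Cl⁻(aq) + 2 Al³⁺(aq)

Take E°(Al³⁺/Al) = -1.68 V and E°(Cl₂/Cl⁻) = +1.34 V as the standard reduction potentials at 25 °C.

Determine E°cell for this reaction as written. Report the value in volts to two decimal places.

+3.02 V

The Cl₂/Cl⁻ couple has the higher reduction potential, so it is the cathode; Al³⁺/Al is oxidised at the anode.
E°cell = E°(cathode) − E°(anode) = (+1.34) − (-1.68) = +3.02 V.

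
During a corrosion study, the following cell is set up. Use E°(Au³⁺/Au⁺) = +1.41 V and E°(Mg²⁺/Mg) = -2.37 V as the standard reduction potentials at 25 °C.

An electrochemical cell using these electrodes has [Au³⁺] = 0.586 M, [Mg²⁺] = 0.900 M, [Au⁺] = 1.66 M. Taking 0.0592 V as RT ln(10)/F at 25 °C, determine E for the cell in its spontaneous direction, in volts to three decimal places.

+3.768 V

Au³⁺/Au⁺ is the cathode (higher E°), Mg²⁺/Mg the anode: E°cell = +1.41 − (-2.37) = +3.78 V, n = 2.
Overall: Au³⁺(aq) + Mg(s) → Au⁺(aq) + Mg²⁺(aq)
Q = [Au⁺]·[Mg²⁺] / ([Au³⁺]); log Q = 0.406.
E = E° − (0.0592/n) log Q = +3.78 − (0.0592/2)(0.406) = +3.768 V.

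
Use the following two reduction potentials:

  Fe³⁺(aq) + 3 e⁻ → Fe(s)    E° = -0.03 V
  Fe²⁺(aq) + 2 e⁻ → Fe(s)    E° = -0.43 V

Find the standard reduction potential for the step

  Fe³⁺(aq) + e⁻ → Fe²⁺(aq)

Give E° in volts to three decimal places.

Sequential free energies add, so n₃E°₃ = n₁E°₁ + n₂E°₂.
With n₃ = 3, and the known step contributing 2×(-0.43) V, the unknown satisfies 1·E° = 3×(-0.03) − 2×(-0.43) = +0.770.
E° = +0.770 / 1 = +0.770 V.

+0.770 V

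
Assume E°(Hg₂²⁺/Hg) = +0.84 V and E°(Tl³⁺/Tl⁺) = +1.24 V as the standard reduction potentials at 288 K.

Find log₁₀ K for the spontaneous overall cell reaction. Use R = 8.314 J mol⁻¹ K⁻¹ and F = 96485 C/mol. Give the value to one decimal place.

Cathode: Tl³⁺/Tl⁺; anode: Hg₂²⁺/Hg. E°cell = (+1.24) − (+0.84) = +0.40 V, with n = 2.
ΔG° = −nFE° = −RT ln K, so ln K = nFE°/(RT) = (2)(96485)(+0.40) / ((8.314)(288)) = 32.236.
log₁₀ K = 32.236 / ln 10 = 14.0.

14.0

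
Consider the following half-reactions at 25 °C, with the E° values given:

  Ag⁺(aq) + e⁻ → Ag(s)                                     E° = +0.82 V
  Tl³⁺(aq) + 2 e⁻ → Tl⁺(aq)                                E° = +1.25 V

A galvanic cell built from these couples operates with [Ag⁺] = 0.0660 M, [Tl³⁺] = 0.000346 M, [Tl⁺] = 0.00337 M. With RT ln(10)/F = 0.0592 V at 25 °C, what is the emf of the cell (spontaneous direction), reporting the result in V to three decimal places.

+0.471 V

Tl³⁺/Tl⁺ is the cathode (higher E°), Ag⁺/Ag the anode: E°cell = +1.25 − (+0.82) = +0.43 V, n = 2.
Overall: Tl³⁺(aq) + 2 Ag(s) → Tl⁺(aq) + 2 Ag⁺(aq)
Q = [Tl⁺]·[Ag⁺]^2 / ([Tl³⁺]); log Q = -1.372.
E = E° − (0.0592/n) log Q = +0.43 − (0.0592/2)(-1.372) = +0.471 V.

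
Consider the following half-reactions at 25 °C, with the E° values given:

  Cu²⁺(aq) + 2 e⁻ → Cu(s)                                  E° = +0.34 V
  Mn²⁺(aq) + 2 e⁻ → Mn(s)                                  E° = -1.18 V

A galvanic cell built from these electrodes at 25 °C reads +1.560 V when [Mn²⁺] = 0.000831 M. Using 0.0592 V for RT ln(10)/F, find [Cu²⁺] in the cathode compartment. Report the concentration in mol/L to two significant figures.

Cu²⁺/Cu is the cathode, Mn²⁺/Mn the anode: E°cell = +1.52 V, n = 2.
Overall reaction: Cu²⁺(aq) + Mn(s) → Cu(s) + Mn²⁺(aq); Q = [Mn²⁺]^1/[Cu²⁺]^1.
From E = E° − (0.0592/n) log Q: log Q = (E° − E)·n/0.0592 = (+1.52 − (+1.560))·2/0.0592 = -1.3514.
So 1·log[Cu²⁺] = 1·log(0.000831) − log Q = -3.0804 − (-1.3514) = -1.7290; [Cu²⁺] = 10^(-1.7290) ≈ 0.019 M.

0.019 M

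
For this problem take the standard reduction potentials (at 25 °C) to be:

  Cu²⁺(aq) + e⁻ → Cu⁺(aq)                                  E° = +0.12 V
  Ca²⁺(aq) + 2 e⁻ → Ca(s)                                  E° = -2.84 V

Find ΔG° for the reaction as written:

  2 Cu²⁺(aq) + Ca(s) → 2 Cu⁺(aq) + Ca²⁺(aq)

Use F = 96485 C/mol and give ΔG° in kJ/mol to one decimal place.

As written, Cu²⁺/Cu⁺ is reduced (cathode) and Ca²⁺/Ca is oxidised (anode), so E°cell = (+0.12) − (-2.84) = +2.96 V.
Balancing electrons gives n = 2.
ΔG° = −nFE° = −(2)(96485)(+2.96) = -571,191 J = -571.2 kJ/mol.

-571.2 kJ/mol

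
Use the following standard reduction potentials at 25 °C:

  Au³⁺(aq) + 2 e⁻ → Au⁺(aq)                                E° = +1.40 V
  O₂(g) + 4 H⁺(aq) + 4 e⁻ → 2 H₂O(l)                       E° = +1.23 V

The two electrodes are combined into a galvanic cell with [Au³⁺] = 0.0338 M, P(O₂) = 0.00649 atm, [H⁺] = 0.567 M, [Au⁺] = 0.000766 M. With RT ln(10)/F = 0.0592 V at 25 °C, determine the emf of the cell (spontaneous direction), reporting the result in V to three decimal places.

+0.266 V

Au³⁺/Au⁺ is the cathode (higher E°), O₂/H₂O the anode: E°cell = +1.40 − (+1.23) = +0.17 V, n = 4.
Overall: 2 Au³⁺(aq) + 2 H₂O(l) → 2 Au⁺(aq) + O₂(g) + 4 H⁺(aq)
Q = [Au⁺]^2·P(O₂)·[H⁺]^4 / ([Au³⁺]^2); log Q = -6.463.
E = E° − (0.0592/n) log Q = +0.17 − (0.0592/4)(-6.463) = +0.266 V.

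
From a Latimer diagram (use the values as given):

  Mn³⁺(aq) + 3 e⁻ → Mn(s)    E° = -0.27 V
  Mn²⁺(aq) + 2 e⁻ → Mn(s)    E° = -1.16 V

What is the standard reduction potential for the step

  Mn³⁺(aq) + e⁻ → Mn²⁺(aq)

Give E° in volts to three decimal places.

Sequential free energies add, so n₃E°₃ = n₁E°₁ + n₂E°₂.
With n₃ = 3, and the known step contributing 2×(-1.16) V, the unknown satisfies 1·E° = 3×(-0.27) − 2×(-1.16) = +1.510.
E° = +1.510 / 1 = +1.510 V.

+1.510 V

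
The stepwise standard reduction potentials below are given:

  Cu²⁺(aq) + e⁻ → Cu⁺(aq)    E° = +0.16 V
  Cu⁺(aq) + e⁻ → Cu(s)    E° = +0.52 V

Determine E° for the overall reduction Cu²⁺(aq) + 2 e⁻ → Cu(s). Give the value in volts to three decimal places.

Standard free energies of sequential steps add: ΔG°₃ = ΔG°₁ + ΔG°₂, so n₃E°₃ = n₁E°₁ + n₂E°₂.
E°₃ = (1×+0.16 + 1×+0.52) / 2 = (+0.680) / 2 = +0.340 V.

+0.340 V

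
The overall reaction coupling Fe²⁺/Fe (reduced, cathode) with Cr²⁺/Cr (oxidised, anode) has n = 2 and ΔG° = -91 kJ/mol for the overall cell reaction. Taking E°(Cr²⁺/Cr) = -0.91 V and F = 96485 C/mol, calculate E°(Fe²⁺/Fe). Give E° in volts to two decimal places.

-0.44 V

E°cell = −ΔG°/(nF) = −(-91×10³)/((2)(96485)) = +0.472 V.
Since Fe²⁺/Fe is the cathode and Cr²⁺/Cr the anode, E°cell = E°(Fe²⁺/Fe) − E°(Cr²⁺/Cr).
So E°(Fe²⁺/Fe) = E°cell + E°(Cr²⁺/Cr) = +0.472 + (-0.91) = -0.44 V.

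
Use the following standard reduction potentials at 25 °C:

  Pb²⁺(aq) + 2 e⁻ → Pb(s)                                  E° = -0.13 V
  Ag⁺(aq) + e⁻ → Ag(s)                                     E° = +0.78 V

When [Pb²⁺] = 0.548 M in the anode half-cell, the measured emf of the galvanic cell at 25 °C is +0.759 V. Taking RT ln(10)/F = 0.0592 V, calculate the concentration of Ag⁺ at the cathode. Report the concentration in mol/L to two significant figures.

Ag⁺/Ag is the cathode, Pb²⁺/Pb the anode: E°cell = +0.91 V, n = 2.
Overall reaction: 2 Ag⁺(aq) + Pb(s) → 2 Ag(s) + Pb²⁺(aq); Q = [Pb²⁺]^1/[Ag⁺]^2.
From E = E° − (0.0592/n) log Q: log Q = (E° − E)·n/0.0592 = (+0.91 − (+0.759))·2/0.0592 = 5.1014.
So 2·log[Ag⁺] = 1·log(0.548) − log Q = -0.2612 − (5.1014) = -5.3626; log[Ag⁺] = -5.3626 / 2 = -2.6813; [Ag⁺] = 10^(-2.6813) ≈ 0.0021 M.

0.0021 M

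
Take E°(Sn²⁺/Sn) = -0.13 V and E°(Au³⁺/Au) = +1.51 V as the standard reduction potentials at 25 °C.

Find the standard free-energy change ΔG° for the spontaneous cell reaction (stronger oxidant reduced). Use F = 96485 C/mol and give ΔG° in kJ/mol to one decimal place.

Au³⁺/Au (E° = +1.51 V) is the cathode; Sn²⁺/Sn (E° = -0.13 V) is the anode, so E°cell = +1.64 V.
Balancing electrons gives n = 6 (lcm of 3 and 2).
ΔG° = −nFE° = −(6)(96485)(+1.64) = -949,412 J = -949.4 kJ/mol.

-949.4 kJ/mol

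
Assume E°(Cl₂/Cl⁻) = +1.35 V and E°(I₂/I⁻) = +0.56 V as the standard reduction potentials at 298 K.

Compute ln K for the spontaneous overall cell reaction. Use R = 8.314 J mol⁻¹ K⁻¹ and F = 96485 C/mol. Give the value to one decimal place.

61.5

Cathode: Cl₂/Cl⁻; anode: I₂/I⁻. E°cell = (+1.35) − (+0.56) = +0.79 V, with n = 2.
ΔG° = −nFE° = −RT ln K, so ln K = nFE°/(RT) = (2)(96485)(+0.79) / ((8.314)(298)) = 61.531.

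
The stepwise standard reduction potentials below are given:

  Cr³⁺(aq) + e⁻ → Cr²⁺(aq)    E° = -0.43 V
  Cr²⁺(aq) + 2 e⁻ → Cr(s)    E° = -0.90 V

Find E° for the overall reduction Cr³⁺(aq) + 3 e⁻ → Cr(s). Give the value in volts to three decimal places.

-0.743 V

Standard free energies of sequential steps add: ΔG°₃ = ΔG°₁ + ΔG°₂, so n₃E°₃ = n₁E°₁ + n₂E°₂.
E°₃ = (1×-0.43 + 2×-0.90) / 3 = (-2.230) / 3 = -0.743 V.
Simply averaging or adding the two E° values would be wrong; the electron-weighted sum is required.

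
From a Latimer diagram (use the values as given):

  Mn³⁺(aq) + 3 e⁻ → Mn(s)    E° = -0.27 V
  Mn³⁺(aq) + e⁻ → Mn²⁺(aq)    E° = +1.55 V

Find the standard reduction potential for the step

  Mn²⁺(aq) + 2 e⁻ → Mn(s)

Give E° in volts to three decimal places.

Sequential free energies add, so n₃E°₃ = n₁E°₁ + n₂E°₂.
With n₃ = 3, and the known step contributing 1×(+1.55) V, the unknown satisfies 2·E° = 3×(-0.27) − 1×(+1.55) = -2.360.
E° = -2.360 / 2 = -1.180 V.

-1.180 V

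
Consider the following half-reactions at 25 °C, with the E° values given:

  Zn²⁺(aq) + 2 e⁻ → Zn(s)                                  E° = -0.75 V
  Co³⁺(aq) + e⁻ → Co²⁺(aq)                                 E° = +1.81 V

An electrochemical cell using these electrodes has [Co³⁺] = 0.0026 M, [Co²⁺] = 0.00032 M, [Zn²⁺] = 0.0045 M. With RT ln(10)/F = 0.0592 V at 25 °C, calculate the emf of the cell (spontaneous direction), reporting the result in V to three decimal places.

+2.683 V

Co³⁺/Co²⁺ is the cathode (higher E°), Zn²⁺/Zn the anode: E°cell = +1.81 − (-0.75) = +2.56 V, n = 2.
Overall: 2 Co³⁺(aq) + Zn(s) → 2 Co²⁺(aq) + Zn²⁺(aq)
Q = [Co²⁺]^2·[Zn²⁺] / ([Co³⁺]^2); log Q = -4.166.
E = E° − (0.0592/n) log Q = +2.56 − (0.0592/2)(-4.166) = +2.683 V.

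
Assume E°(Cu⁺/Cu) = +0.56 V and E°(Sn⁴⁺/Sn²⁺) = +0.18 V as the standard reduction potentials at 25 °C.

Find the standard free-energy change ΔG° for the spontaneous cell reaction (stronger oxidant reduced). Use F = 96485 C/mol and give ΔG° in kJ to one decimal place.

Cu⁺/Cu (E° = +0.56 V) is the cathode; Sn⁴⁺/Sn²⁺ (E° = +0.18 V) is the anode, so E°cell = +0.38 V.
Balancing electrons gives n = 2 (lcm of 1 and 2).
ΔG° = −nFE° = −(2)(96485)(+0.38) = -73,329 J = -73.3 kJ.

-73.3 kJ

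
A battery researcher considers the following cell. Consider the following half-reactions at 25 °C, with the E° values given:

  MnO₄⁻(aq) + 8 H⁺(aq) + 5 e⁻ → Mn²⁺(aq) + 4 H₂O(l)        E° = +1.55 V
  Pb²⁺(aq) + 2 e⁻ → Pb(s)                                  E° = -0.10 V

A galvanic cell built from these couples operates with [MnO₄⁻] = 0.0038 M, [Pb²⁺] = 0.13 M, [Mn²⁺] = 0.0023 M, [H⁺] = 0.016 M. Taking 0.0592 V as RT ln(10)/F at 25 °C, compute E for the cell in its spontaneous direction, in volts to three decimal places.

+1.509 V

MnO₄⁻/Mn²⁺ is the cathode (higher E°), Pb²⁺/Pb the anode: E°cell = +1.55 − (-0.10) = +1.65 V, n = 10.
Overall: 2 MnO₄⁻(aq) + 16 H⁺(aq) + 5 Pb(s) → 2 Mn²⁺(aq) + 8 H₂O(l) + 5 Pb²⁺(aq)
Q = [Mn²⁺]^2·[Pb²⁺]^5 / ([MnO₄⁻]^2·[H⁺]^16); log Q = 23.868.
E = E° − (0.0592/n) log Q = +1.65 − (0.0592/10)(23.868) = +1.509 V.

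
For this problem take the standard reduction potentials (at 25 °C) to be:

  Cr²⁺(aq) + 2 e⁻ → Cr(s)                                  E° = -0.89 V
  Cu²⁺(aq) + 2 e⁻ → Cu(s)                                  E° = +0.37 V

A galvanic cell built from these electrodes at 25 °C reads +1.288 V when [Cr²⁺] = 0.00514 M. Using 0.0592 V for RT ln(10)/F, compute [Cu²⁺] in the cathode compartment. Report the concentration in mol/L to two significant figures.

Cu²⁺/Cu is the cathode, Cr²⁺/Cr the anode: E°cell = +1.26 V, n = 2.
Overall reaction: Cu²⁺(aq) + Cr(s) → Cu(s) + Cr²⁺(aq); Q = [Cr²⁺]^1/[Cu²⁺]^1.
From E = E° − (0.0592/n) log Q: log Q = (E° − E)·n/0.0592 = (+1.26 − (+1.288))·2/0.0592 = -0.9459.
So 1·log[Cu²⁺] = 1·log(0.00514) − log Q = -2.2890 − (-0.9459) = -1.3431; [Cu²⁺] = 10^(-1.3431) ≈ 0.045 M.

0.045 M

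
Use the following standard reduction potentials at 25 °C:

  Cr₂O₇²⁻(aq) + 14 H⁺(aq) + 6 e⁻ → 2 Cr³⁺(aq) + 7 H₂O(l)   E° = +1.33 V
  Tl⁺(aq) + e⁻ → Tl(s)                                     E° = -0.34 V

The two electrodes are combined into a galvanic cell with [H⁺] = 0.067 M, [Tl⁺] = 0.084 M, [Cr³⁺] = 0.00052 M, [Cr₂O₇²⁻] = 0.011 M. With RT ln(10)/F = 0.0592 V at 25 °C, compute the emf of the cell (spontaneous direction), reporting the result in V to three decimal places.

Cr₂O₇²⁻/Cr³⁺ is the cathode (higher E°), Tl⁺/Tl the anode: E°cell = +1.33 − (-0.34) = +1.67 V, n = 6.
Overall: Cr₂O₇²⁻(aq) + 14 H⁺(aq) + 6 Tl(s) → 2 Cr³⁺(aq) + 7 H₂O(l) + 6 Tl⁺(aq)
Q = [Cr³⁺]^2·[Tl⁺]^6 / ([Cr₂O₇²⁻]·[H⁺]^14); log Q = 5.371.
E = E° − (0.0592/n) log Q = +1.67 − (0.0592/6)(5.371) = +1.617 V.

+1.617 V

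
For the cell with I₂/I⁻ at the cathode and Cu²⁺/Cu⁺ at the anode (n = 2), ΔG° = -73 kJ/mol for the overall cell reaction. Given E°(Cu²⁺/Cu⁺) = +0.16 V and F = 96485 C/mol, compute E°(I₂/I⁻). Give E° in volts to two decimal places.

E°cell = −ΔG°/(nF) = −(-73×10³)/((2)(96485)) = +0.378 V.
Since I₂/I⁻ is the cathode and Cu²⁺/Cu⁺ the anode, E°cell = E°(I₂/I⁻) − E°(Cu²⁺/Cu⁺).
So E°(I₂/I⁻) = E°cell + E°(Cu²⁺/Cu⁺) = +0.378 + (+0.16) = +0.54 V.

+0.54 V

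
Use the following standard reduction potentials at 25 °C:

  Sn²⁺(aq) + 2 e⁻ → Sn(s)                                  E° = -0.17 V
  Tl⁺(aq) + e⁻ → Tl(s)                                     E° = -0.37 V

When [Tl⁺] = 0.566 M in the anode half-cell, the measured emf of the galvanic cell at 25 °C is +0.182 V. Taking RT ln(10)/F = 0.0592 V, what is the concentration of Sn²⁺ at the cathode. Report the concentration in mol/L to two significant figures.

0.079 M

Sn²⁺/Sn is the cathode, Tl⁺/Tl the anode: E°cell = +0.20 V, n = 2.
Overall reaction: Sn²⁺(aq) + 2 Tl(s) → Sn(s) + 2 Tl⁺(aq); Q = [Tl⁺]^2/[Sn²⁺]^1.
From E = E° − (0.0592/n) log Q: log Q = (E° − E)·n/0.0592 = (+0.20 − (+0.182))·2/0.0592 = 0.6081.
So 1·log[Sn²⁺] = 2·log(0.566) − log Q = -0.4944 − (0.6081) = -1.1025; [Sn²⁺] = 10^(-1.1025) ≈ 0.079 M.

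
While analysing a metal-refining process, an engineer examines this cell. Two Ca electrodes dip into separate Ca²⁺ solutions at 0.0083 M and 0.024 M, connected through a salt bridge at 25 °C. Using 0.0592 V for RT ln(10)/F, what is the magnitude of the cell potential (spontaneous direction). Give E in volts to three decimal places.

For a concentration cell E°cell = 0. The 0.024 M side is the cathode (reduction is favoured where [Ca²⁺] is higher).
With n = 2, E = −(0.0592/2) log([Ca²⁺]ₐₙ/[Ca²⁺]꜀ₐₜ) = −(0.0592/2) log(0.0083/0.024) = −(0.0592/2)(-0.461) = +0.014 V.

+0.014 V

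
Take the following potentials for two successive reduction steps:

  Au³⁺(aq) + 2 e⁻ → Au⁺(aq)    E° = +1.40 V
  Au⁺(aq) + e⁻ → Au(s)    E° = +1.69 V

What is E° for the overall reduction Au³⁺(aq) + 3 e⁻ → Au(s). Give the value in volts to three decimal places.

Adding the free-energy changes (−nFE°) of the two steps gives −n₃FE°₃ = −n₁FE°₁ − n₂FE°₂.
E°₃ = (2×+1.40 + 1×+1.69) / 3 = (+4.490) / 3 = +1.497 V.
E° values themselves are not directly additive — weighting by electron count is essential.

+1.497 V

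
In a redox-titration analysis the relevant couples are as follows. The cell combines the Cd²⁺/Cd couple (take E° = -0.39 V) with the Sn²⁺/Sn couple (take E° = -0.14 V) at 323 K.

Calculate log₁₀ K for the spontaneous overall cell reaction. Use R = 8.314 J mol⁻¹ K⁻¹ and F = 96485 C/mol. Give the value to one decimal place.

7.8

Cathode: Sn²⁺/Sn; anode: Cd²⁺/Cd. E°cell = (-0.14) − (-0.39) = +0.25 V, with n = 2.
ΔG° = −nFE° = −RT ln K, so ln K = nFE°/(RT) = (2)(96485)(+0.25) / ((8.314)(323)) = 17.965.
log₁₀ K = 17.965 / ln 10 = 7.8.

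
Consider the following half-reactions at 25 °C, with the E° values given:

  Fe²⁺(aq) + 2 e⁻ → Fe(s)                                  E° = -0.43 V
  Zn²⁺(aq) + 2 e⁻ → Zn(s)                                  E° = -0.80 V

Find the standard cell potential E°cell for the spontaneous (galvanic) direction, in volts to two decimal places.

The Fe²⁺/Fe couple has the higher reduction potential, so it is the cathode; Zn²⁺/Zn is oxidised at the anode.
E°cell = E°(cathode) − E°(anode) = (-0.43) − (-0.80) = +0.37 V.
Since E°cell > 0, the reaction is spontaneous under standard conditions.

+0.37 V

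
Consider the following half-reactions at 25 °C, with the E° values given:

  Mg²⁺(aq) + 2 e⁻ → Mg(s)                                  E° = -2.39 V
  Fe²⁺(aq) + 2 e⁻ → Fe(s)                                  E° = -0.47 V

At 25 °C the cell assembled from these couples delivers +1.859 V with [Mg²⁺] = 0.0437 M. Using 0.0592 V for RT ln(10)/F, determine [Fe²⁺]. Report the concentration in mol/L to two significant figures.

Fe²⁺/Fe is the cathode, Mg²⁺/Mg the anode: E°cell = +1.92 V, n = 2.
Overall reaction: Fe²⁺(aq) + Mg(s) → Fe(s) + Mg²⁺(aq); Q = [Mg²⁺]^1/[Fe²⁺]^1.
From E = E° − (0.0592/n) log Q: log Q = (E° − E)·n/0.0592 = (+1.92 − (+1.859))·2/0.0592 = 2.0608.
So 1·log[Fe²⁺] = 1·log(0.0437) − log Q = -1.3595 − (2.0608) = -3.4203; [Fe²⁺] = 10^(-3.4203) ≈ 0.00038 M.

0.00038 M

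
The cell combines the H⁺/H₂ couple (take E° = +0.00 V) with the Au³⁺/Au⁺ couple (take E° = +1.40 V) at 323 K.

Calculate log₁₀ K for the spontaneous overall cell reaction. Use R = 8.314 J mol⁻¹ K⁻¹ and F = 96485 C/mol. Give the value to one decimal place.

Cathode: Au³⁺/Au⁺; anode: H⁺/H₂. E°cell = (+1.40) − (+0.00) = +1.40 V, with n = 2.
ΔG° = −nFE° = −RT ln K, so ln K = nFE°/(RT) = (2)(96485)(+1.40) / ((8.314)(323)) = 100.602.
log₁₀ K = 100.602 / ln 10 = 43.7.

43.7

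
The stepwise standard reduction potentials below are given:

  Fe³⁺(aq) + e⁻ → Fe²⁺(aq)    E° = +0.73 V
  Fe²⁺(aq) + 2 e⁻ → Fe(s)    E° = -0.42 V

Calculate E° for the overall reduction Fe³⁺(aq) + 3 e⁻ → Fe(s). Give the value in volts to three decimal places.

Since ΔG° = −nFE° is additive over sequential reductions, n₃E°₃ = n₁E°₁ + n₂E°₂.
E°₃ = (1×+0.73 + 2×-0.42) / 3 = (-0.110) / 3 = -0.037 V.
E° values themselves are not directly additive — weighting by electron count is essential.

-0.037 V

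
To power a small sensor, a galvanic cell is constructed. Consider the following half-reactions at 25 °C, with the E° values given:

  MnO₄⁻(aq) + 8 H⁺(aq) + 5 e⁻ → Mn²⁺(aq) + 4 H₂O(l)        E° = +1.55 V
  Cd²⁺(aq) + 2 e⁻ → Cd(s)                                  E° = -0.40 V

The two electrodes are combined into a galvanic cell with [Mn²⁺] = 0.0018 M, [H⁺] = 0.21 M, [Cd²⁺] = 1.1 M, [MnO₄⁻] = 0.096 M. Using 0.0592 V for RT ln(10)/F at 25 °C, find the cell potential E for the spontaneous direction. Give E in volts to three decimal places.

+1.905 V

MnO₄⁻/Mn²⁺ is the cathode (higher E°), Cd²⁺/Cd the anode: E°cell = +1.55 − (-0.40) = +1.95 V, n = 10.
Overall: 2 MnO₄⁻(aq) + 16 H⁺(aq) + 5 Cd(s) → 2 Mn²⁺(aq) + 8 H₂O(l) + 5 Cd²⁺(aq)
Q = [Mn²⁺]^2·[Cd²⁺]^5 / ([MnO₄⁻]^2·[H⁺]^16); log Q = 7.597.
E = E° − (0.0592/n) log Q = +1.95 − (0.0592/10)(7.597) = +1.905 V.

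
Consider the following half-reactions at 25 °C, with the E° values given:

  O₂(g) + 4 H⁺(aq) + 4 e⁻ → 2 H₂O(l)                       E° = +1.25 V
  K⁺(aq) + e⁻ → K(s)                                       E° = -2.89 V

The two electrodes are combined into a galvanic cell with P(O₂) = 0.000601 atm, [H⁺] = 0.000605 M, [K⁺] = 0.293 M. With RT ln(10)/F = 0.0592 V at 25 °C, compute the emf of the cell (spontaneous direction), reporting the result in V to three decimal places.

O₂/H₂O is the cathode (higher E°), K⁺/K the anode: E°cell = +1.25 − (-2.89) = +4.14 V, n = 4.
Overall: O₂(g) + 4 H⁺(aq) + 4 K(s) → 2 H₂O(l) + 4 K⁺(aq)
Q = [K⁺]^4 / (P(O₂)·[H⁺]^4); log Q = 13.962.
E = E° − (0.0592/n) log Q = +4.14 − (0.0592/4)(13.962) = +3.933 V.

+3.933 V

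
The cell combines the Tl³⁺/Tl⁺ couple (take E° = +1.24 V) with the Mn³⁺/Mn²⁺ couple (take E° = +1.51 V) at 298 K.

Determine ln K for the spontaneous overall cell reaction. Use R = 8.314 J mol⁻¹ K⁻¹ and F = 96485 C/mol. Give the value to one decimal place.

Cathode: Mn³⁺/Mn²⁺; anode: Tl³⁺/Tl⁺. E°cell = (+1.51) − (+1.24) = +0.27 V, with n = 2.
ΔG° = −nFE° = −RT ln K, so ln K = nFE°/(RT) = (2)(96485)(+0.27) / ((8.314)(298)) = 21.029.

21.0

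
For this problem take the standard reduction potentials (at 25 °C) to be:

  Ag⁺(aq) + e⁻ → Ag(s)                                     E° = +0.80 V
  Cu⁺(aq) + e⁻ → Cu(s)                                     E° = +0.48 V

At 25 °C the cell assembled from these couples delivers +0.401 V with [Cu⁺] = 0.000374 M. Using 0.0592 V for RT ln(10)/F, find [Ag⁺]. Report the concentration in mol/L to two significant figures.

Ag⁺/Ag is the cathode, Cu⁺/Cu the anode: E°cell = +0.32 V, n = 1.
Overall reaction: Ag⁺(aq) + Cu(s) → Ag(s) + Cu⁺(aq); Q = [Cu⁺]^1/[Ag⁺]^1.
From E = E° − (0.0592/n) log Q: log Q = (E° − E)·n/0.0592 = (+0.32 − (+0.401))·1/0.0592 = -1.3682.
So 1·log[Ag⁺] = 1·log(0.000374) − log Q = -3.4271 − (-1.3682) = -2.0589; [Ag⁺] = 10^(-2.0589) ≈ 0.0087 M.

0.0087 M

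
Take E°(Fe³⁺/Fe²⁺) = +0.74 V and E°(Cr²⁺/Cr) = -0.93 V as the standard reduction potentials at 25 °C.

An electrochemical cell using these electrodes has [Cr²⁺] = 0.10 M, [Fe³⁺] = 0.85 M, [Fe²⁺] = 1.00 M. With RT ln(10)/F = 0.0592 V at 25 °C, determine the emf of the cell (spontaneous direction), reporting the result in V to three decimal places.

Fe³⁺/Fe²⁺ is the cathode (higher E°), Cr²⁺/Cr the anode: E°cell = +0.74 − (-0.93) = +1.67 V, n = 2.
Overall: 2 Fe³⁺(aq) + Cr(s) → 2 Fe²⁺(aq) + Cr²⁺(aq)
Q = [Fe²⁺]^2·[Cr²⁺] / ([Fe³⁺]^2); log Q = -0.859.
E = E° − (0.0592/n) log Q = +1.67 − (0.0592/2)(-0.859) = +1.695 V.

+1.695 V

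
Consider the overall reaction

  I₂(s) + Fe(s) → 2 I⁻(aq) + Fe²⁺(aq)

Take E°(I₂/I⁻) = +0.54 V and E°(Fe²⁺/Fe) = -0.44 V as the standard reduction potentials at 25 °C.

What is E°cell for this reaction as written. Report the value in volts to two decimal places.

+0.98 V

The I₂/I⁻ couple has the higher reduction potential, so it is the cathode; Fe²⁺/Fe is oxidised at the anode.
E°cell = E°(cathode) − E°(anode) = (+0.54) − (-0.44) = +0.98 V.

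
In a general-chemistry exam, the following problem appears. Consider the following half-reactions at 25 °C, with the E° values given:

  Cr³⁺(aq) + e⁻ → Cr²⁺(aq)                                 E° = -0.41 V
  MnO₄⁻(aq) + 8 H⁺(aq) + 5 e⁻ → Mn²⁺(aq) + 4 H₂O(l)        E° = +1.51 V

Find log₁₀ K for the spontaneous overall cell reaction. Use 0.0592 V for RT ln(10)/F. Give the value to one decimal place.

162.2

Cathode: MnO₄⁻/Mn²⁺; anode: Cr³⁺/Cr²⁺. E°cell = +1.92 V, n = 5.
log K = nE°cell / 0.0592 = (5)(+1.92) / 0.0592 = 162.2.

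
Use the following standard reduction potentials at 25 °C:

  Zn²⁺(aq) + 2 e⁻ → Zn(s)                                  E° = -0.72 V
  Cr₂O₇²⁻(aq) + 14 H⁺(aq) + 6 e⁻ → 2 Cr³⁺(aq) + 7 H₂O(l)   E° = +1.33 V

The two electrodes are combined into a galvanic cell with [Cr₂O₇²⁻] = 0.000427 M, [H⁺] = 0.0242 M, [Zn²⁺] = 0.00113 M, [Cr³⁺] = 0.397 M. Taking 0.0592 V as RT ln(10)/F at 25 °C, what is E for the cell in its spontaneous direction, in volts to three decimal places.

Cr₂O₇²⁻/Cr³⁺ is the cathode (higher E°), Zn²⁺/Zn the anode: E°cell = +1.33 − (-0.72) = +2.05 V, n = 6.
Overall: Cr₂O₇²⁻(aq) + 14 H⁺(aq) + 3 Zn(s) → 2 Cr³⁺(aq) + 7 H₂O(l) + 3 Zn²⁺(aq)
Q = [Cr³⁺]^2·[Zn²⁺]^3 / ([Cr₂O₇²⁻]·[H⁺]^14); log Q = 16.353.
E = E° − (0.0592/n) log Q = +2.05 − (0.0592/6)(16.353) = +1.889 V.

+1.889 V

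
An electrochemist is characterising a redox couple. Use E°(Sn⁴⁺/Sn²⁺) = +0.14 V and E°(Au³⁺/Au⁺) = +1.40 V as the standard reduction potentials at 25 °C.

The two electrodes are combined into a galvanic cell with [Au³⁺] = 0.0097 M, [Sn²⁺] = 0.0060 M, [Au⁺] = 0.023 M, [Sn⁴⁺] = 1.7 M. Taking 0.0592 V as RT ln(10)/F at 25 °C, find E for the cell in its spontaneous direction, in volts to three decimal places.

+1.176 V

Au³⁺/Au⁺ is the cathode (higher E°), Sn⁴⁺/Sn²⁺ the anode: E°cell = +1.40 − (+0.14) = +1.26 V, n = 2.
Overall: Au³⁺(aq) + Sn²⁺(aq) → Au⁺(aq) + Sn⁴⁺(aq)
Q = [Au⁺]·[Sn⁴⁺] / ([Au³⁺]·[Sn²⁺]); log Q = 2.827.
E = E° − (0.0592/n) log Q = +1.26 − (0.0592/2)(2.827) = +1.176 V.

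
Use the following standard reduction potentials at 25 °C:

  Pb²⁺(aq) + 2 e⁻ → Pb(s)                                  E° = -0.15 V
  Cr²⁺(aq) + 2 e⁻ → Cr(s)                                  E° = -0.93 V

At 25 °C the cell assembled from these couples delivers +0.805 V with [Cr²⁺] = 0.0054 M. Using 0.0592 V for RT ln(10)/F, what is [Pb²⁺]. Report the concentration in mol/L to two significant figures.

0.038 M

Pb²⁺/Pb is the cathode, Cr²⁺/Cr the anode: E°cell = +0.78 V, n = 2.
Overall reaction: Pb²⁺(aq) + Cr(s) → Pb(s) + Cr²⁺(aq); Q = [Cr²⁺]^1/[Pb²⁺]^1.
From E = E° − (0.0592/n) log Q: log Q = (E° − E)·n/0.0592 = (+0.78 − (+0.805))·2/0.0592 = -0.8446.
So 1·log[Pb²⁺] = 1·log(0.0054) − log Q = -2.2676 − (-0.8446) = -1.4230; [Pb²⁺] = 10^(-1.4230) ≈ 0.038 M.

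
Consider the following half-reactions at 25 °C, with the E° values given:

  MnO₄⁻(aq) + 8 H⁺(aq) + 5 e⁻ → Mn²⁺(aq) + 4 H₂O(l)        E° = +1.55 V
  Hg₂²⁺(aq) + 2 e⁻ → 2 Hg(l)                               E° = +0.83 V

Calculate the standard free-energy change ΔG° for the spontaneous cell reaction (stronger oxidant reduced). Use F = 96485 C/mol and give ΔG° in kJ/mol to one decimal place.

-694.7 kJ/mol

MnO₄⁻/Mn²⁺ (E° = +1.55 V) is the cathode; Hg₂²⁺/Hg (E° = +0.83 V) is the anode, so E°cell = +0.72 V.
Balancing electrons gives n = 10 (lcm of 5 and 2).
ΔG° = −nFE° = −(10)(96485)(+0.72) = -694,692 J = -694.7 kJ/mol.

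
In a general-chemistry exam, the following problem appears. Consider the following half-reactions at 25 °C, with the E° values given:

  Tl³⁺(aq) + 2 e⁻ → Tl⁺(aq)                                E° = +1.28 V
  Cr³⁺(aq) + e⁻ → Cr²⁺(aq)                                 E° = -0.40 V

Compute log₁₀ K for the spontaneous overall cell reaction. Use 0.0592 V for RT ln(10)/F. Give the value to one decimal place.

56.8

Cathode: Tl³⁺/Tl⁺; anode: Cr³⁺/Cr²⁺. E°cell = +1.68 V, n = 2.
log K = nE°cell / 0.0592 = (2)(+1.68) / 0.0592 = 56.8.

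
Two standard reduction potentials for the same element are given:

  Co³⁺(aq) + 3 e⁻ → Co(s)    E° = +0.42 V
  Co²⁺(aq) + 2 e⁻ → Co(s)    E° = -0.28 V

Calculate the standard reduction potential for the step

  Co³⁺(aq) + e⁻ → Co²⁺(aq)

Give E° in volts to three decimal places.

Sequential free energies add, so n₃E°₃ = n₁E°₁ + n₂E°₂.
With n₃ = 3, and the known step contributing 2×(-0.28) V, the unknown satisfies 1·E° = 3×(+0.42) − 2×(-0.28) = +1.820.
E° = +1.820 / 1 = +1.820 V.

+1.820 V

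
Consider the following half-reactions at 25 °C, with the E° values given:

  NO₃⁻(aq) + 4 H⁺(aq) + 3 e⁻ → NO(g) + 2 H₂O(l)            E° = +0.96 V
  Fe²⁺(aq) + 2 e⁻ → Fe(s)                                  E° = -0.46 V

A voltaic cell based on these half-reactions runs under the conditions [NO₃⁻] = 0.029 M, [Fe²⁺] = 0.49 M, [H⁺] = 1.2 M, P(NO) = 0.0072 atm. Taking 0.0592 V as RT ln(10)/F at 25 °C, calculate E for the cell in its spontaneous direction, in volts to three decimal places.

NO₃⁻/NO is the cathode (higher E°), Fe²⁺/Fe the anode: E°cell = +0.96 − (-0.46) = +1.42 V, n = 6.
Overall: 2 NO₃⁻(aq) + 8 H⁺(aq) + 3 Fe(s) → 2 NO(g) + 4 H₂O(l) + 3 Fe²⁺(aq)
Q = P(NO)^2·[Fe²⁺]^3 / ([NO₃⁻]^2·[H⁺]^8); log Q = -2.773.
E = E° − (0.0592/n) log Q = +1.42 − (0.0592/6)(-2.773) = +1.447 V.

+1.447 V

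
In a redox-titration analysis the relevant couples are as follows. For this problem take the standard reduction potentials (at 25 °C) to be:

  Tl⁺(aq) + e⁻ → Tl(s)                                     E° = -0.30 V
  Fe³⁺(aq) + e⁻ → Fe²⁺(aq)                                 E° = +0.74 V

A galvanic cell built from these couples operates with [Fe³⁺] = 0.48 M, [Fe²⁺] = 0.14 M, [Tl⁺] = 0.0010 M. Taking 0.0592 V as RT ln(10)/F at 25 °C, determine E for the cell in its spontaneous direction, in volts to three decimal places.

+1.249 V

Fe³⁺/Fe²⁺ is the cathode (higher E°), Tl⁺/Tl the anode: E°cell = +0.74 − (-0.30) = +1.04 V, n = 1.
Overall: Fe³⁺(aq) + Tl(s) → Fe²⁺(aq) + Tl⁺(aq)
Q = [Fe²⁺]·[Tl⁺] / ([Fe³⁺]); log Q = -3.535.
E = E° − (0.0592/n) log Q = +1.04 − (0.0592/1)(-3.535) = +1.249 V.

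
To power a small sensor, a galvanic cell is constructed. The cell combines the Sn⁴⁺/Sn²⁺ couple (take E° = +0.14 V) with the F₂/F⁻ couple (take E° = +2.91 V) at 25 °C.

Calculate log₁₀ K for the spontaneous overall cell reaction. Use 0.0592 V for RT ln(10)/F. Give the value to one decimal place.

93.6

Cathode: F₂/F⁻; anode: Sn⁴⁺/Sn²⁺. E°cell = +2.77 V, n = 2.
log K = nE°cell / 0.0592 = (2)(+2.77) / 0.0592 = 93.6.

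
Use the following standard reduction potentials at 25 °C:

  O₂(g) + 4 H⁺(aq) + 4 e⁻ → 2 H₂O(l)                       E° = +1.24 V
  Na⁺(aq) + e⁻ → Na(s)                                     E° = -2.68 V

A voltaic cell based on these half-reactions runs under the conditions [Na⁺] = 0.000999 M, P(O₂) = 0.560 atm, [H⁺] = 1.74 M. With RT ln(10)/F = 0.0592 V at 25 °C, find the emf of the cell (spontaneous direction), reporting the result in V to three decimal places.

+4.108 V

O₂/H₂O is the cathode (higher E°), Na⁺/Na the anode: E°cell = +1.24 − (-2.68) = +3.92 V, n = 4.
Overall: O₂(g) + 4 H⁺(aq) + 4 Na(s) → 2 H₂O(l) + 4 Na⁺(aq)
Q = [Na⁺]^4 / (P(O₂)·[H⁺]^4); log Q = -12.712.
E = E° − (0.0592/n) log Q = +3.92 − (0.0592/4)(-12.712) = +4.108 V.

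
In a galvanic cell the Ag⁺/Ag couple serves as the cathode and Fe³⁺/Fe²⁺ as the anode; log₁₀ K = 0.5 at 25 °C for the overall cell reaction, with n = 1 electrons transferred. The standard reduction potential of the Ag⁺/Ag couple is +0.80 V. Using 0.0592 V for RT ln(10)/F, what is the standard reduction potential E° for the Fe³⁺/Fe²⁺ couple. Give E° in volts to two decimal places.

+0.77 V

E°cell = (0.0592/n)·log K = (0.0592/1)(0.5) = +0.030 V.
Since Ag⁺/Ag is the cathode and Fe³⁺/Fe²⁺ the anode, E°cell = E°(Ag⁺/Ag) − E°(Fe³⁺/Fe²⁺).
So E°(Fe³⁺/Fe²⁺) = E°(Ag⁺/Ag) − E°cell = (+0.80) − (+0.030) = +0.77 V.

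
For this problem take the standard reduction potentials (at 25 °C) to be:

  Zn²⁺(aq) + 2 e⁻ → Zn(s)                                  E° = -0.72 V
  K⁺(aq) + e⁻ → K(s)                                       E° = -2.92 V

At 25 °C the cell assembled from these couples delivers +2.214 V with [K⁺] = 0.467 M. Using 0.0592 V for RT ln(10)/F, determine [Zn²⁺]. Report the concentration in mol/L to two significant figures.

Zn²⁺/Zn is the cathode, K⁺/K the anode: E°cell = +2.20 V, n = 2.
Overall reaction: Zn²⁺(aq) + 2 K(s) → Zn(s) + 2 K⁺(aq); Q = [K⁺]^2/[Zn²⁺]^1.
From E = E° − (0.0592/n) log Q: log Q = (E° − E)·n/0.0592 = (+2.20 − (+2.214))·2/0.0592 = -0.4730.
So 1·log[Zn²⁺] = 2·log(0.467) − log Q = -0.6614 − (-0.4730) = -0.1884; [Zn²⁺] = 10^(-0.1884) ≈ 0.65 M.

0.65 M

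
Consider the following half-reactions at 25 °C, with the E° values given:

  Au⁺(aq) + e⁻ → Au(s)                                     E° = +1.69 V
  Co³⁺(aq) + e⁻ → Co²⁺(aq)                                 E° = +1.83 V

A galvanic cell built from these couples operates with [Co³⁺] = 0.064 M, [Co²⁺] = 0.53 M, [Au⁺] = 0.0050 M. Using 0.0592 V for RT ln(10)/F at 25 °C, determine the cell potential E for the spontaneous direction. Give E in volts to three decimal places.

+0.222 V

Co³⁺/Co²⁺ is the cathode (higher E°), Au⁺/Au the anode: E°cell = +1.83 − (+1.69) = +0.14 V, n = 1.
Overall: Co³⁺(aq) + Au(s) → Co²⁺(aq) + Au⁺(aq)
Q = [Co²⁺]·[Au⁺] / ([Co³⁺]); log Q = -1.383.
E = E° − (0.0592/n) log Q = +0.14 − (0.0592/1)(-1.383) = +0.222 V.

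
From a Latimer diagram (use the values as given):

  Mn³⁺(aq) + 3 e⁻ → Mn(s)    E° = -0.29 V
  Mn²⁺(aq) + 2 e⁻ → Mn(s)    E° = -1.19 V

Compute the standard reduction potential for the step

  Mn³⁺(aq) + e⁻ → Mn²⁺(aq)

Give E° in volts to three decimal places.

+1.510 V

Sequential free energies add, so n₃E°₃ = n₁E°₁ + n₂E°₂.
With n₃ = 3, and the known step contributing 2×(-1.19) V, the unknown satisfies 1·E° = 3×(-0.29) − 2×(-1.19) = +1.510.
E° = +1.510 / 1 = +1.510 V.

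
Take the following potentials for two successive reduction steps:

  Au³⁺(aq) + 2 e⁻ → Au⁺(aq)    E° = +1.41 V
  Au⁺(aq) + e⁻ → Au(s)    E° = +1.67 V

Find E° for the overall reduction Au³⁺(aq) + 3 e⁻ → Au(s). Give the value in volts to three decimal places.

Adding the free-energy changes (−nFE°) of the two steps gives −n₃FE°₃ = −n₁FE°₁ − n₂FE°₂.
E°₃ = (2×+1.41 + 1×+1.67) / 3 = (+4.490) / 3 = +1.497 V.
E° values themselves are not directly additive — weighting by electron count is essential.

+1.497 V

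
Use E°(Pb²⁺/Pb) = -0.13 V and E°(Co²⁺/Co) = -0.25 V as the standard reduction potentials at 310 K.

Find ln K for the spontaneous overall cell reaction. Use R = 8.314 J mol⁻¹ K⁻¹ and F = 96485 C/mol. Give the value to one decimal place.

9.0

Cathode: Pb²⁺/Pb; anode: Co²⁺/Co. E°cell = (-0.13) − (-0.25) = +0.12 V, with n = 2.
ΔG° = −nFE° = −RT ln K, so ln K = nFE°/(RT) = (2)(96485)(+0.12) / ((8.314)(310)) = 8.985.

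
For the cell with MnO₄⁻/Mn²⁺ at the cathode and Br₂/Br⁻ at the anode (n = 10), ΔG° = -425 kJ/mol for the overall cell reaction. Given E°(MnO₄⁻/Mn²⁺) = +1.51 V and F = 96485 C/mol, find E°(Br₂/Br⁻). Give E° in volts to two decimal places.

+1.07 V

E°cell = −ΔG°/(nF) = −(-425×10³)/((10)(96485)) = +0.440 V.
Since MnO₄⁻/Mn²⁺ is the cathode and Br₂/Br⁻ the anode, E°cell = E°(MnO₄⁻/Mn²⁺) − E°(Br₂/Br⁻).
So E°(Br₂/Br⁻) = E°(MnO₄⁻/Mn²⁺) − E°cell = (+1.51) − (+0.440) = +1.07 V.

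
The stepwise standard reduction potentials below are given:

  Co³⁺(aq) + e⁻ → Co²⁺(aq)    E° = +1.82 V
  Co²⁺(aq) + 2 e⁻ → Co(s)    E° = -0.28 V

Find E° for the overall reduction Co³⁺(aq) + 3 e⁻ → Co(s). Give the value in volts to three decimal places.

+0.420 V

Since ΔG° = −nFE° is additive over sequential reductions, n₃E°₃ = n₁E°₁ + n₂E°₂.
E°₃ = (1×+1.82 + 2×-0.28) / 3 = (+1.260) / 3 = +0.420 V.
Simply averaging or adding the two E° values would be wrong; the electron-weighted sum is required.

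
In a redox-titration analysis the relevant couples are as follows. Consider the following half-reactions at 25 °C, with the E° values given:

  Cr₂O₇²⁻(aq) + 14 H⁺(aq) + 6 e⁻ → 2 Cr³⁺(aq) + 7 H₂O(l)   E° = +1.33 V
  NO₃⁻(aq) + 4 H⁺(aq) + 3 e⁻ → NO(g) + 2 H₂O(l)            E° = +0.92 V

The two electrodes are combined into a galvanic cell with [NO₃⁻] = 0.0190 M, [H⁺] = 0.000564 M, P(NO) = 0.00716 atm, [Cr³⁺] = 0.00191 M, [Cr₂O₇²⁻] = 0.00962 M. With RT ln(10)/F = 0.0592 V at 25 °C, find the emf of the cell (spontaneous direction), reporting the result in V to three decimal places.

+0.243 V

Cr₂O₇²⁻/Cr³⁺ is the cathode (higher E°), NO₃⁻/NO the anode: E°cell = +1.33 − (+0.92) = +0.41 V, n = 6.
Overall: Cr₂O₇²⁻(aq) + 6 H⁺(aq) + 2 NO(g) → 2 Cr³⁺(aq) + 3 H₂O(l) + 2 NO₃⁻(aq)
Q = [Cr³⁺]^2·[NO₃⁻]^2 / ([Cr₂O₇²⁻]·[H⁺]^6·P(NO)^2); log Q = 16.919.
E = E° − (0.0592/n) log Q = +0.41 − (0.0592/6)(16.919) = +0.243 V.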